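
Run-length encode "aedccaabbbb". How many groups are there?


Input: aedccaabbbb
Scanning for consecutive runs:
  Group 1: 'a' x 1 (positions 0-0)
  Group 2: 'e' x 1 (positions 1-1)
  Group 3: 'd' x 1 (positions 2-2)
  Group 4: 'c' x 2 (positions 3-4)
  Group 5: 'a' x 2 (positions 5-6)
  Group 6: 'b' x 4 (positions 7-10)
Total groups: 6

6


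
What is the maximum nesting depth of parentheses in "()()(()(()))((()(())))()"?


Input: "()()(()(()))((()(())))()"
Tracking depth:
  Position 0 '(': depth becomes 1
  Position 1 ')': depth becomes 0
  Position 2 '(': depth becomes 1
  Position 3 ')': depth becomes 0
  Position 4 '(': depth becomes 1
  Position 5 '(': depth becomes 2
  Position 6 ')': depth becomes 1
  Position 7 '(': depth becomes 2
  Position 8 '(': depth becomes 3
  Position 9 ')': depth becomes 2
  Position 10 ')': depth becomes 1
  Position 11 ')': depth becomes 0
  Position 12 '(': depth becomes 1
  Position 13 '(': depth becomes 2
  Position 14 '(': depth becomes 3
  Position 15 ')': depth becomes 2
  Position 16 '(': depth becomes 3
  Position 17 '(': depth becomes 4
  Position 18 ')': depth becomes 3
  Position 19 ')': depth becomes 2
  Position 20 ')': depth becomes 1
  Position 21 ')': depth becomes 0
  Position 22 '(': depth becomes 1
  Position 23 ')': depth becomes 0
Maximum depth reached: 4

4


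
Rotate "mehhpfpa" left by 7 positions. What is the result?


Input: "mehhpfpa", rotate left by 7
First 7 characters: "mehhpfp"
Remaining characters: "a"
Concatenate remaining + first: "a" + "mehhpfp" = "amehhpfp"

amehhpfp


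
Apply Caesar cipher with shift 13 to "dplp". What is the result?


Caesar cipher: shift "dplp" by 13
  'd' (pos 3) + 13 = pos 16 = 'q'
  'p' (pos 15) + 13 = pos 2 = 'c'
  'l' (pos 11) + 13 = pos 24 = 'y'
  'p' (pos 15) + 13 = pos 2 = 'c'
Result: qcyc

qcyc


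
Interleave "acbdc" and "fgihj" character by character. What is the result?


Interleaving "acbdc" and "fgihj":
  Position 0: 'a' from first, 'f' from second => "af"
  Position 1: 'c' from first, 'g' from second => "cg"
  Position 2: 'b' from first, 'i' from second => "bi"
  Position 3: 'd' from first, 'h' from second => "dh"
  Position 4: 'c' from first, 'j' from second => "cj"
Result: afcgbidhcj

afcgbidhcj


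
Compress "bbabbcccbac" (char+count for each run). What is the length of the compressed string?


Input: bbabbcccbac
Runs:
  'b' x 2 => "b2"
  'a' x 1 => "a1"
  'b' x 2 => "b2"
  'c' x 3 => "c3"
  'b' x 1 => "b1"
  'a' x 1 => "a1"
  'c' x 1 => "c1"
Compressed: "b2a1b2c3b1a1c1"
Compressed length: 14

14


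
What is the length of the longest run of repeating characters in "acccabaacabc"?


Input: "acccabaacabc"
Scanning for longest run:
  Position 1 ('c'): new char, reset run to 1
  Position 2 ('c'): continues run of 'c', length=2
  Position 3 ('c'): continues run of 'c', length=3
  Position 4 ('a'): new char, reset run to 1
  Position 5 ('b'): new char, reset run to 1
  Position 6 ('a'): new char, reset run to 1
  Position 7 ('a'): continues run of 'a', length=2
  Position 8 ('c'): new char, reset run to 1
  Position 9 ('a'): new char, reset run to 1
  Position 10 ('b'): new char, reset run to 1
  Position 11 ('c'): new char, reset run to 1
Longest run: 'c' with length 3

3


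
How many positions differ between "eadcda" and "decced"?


Comparing "eadcda" and "decced" position by position:
  Position 0: 'e' vs 'd' => DIFFER
  Position 1: 'a' vs 'e' => DIFFER
  Position 2: 'd' vs 'c' => DIFFER
  Position 3: 'c' vs 'c' => same
  Position 4: 'd' vs 'e' => DIFFER
  Position 5: 'a' vs 'd' => DIFFER
Positions that differ: 5

5


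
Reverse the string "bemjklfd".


Input: bemjklfd
Reading characters right to left:
  Position 7: 'd'
  Position 6: 'f'
  Position 5: 'l'
  Position 4: 'k'
  Position 3: 'j'
  Position 2: 'm'
  Position 1: 'e'
  Position 0: 'b'
Reversed: dflkjmeb

dflkjmeb


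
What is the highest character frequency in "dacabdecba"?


Input: dacabdecba
Character counts:
  'a': 3
  'b': 2
  'c': 2
  'd': 2
  'e': 1
Maximum frequency: 3

3


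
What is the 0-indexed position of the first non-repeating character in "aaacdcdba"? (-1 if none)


Input: aaacdcdba
Character frequencies:
  'a': 4
  'b': 1
  'c': 2
  'd': 2
Scanning left to right for freq == 1:
  Position 0 ('a'): freq=4, skip
  Position 1 ('a'): freq=4, skip
  Position 2 ('a'): freq=4, skip
  Position 3 ('c'): freq=2, skip
  Position 4 ('d'): freq=2, skip
  Position 5 ('c'): freq=2, skip
  Position 6 ('d'): freq=2, skip
  Position 7 ('b'): unique! => answer = 7

7


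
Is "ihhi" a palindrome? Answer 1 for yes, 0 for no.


Input: ihhi
Reversed: ihhi
  Compare pos 0 ('i') with pos 3 ('i'): match
  Compare pos 1 ('h') with pos 2 ('h'): match
Result: palindrome

1


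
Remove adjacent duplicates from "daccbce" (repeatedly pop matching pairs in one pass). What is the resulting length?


Input: daccbce
Stack-based adjacent duplicate removal:
  Read 'd': push. Stack: d
  Read 'a': push. Stack: da
  Read 'c': push. Stack: dac
  Read 'c': matches stack top 'c' => pop. Stack: da
  Read 'b': push. Stack: dab
  Read 'c': push. Stack: dabc
  Read 'e': push. Stack: dabce
Final stack: "dabce" (length 5)

5


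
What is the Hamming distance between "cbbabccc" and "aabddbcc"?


Comparing "cbbabccc" and "aabddbcc" position by position:
  Position 0: 'c' vs 'a' => differ
  Position 1: 'b' vs 'a' => differ
  Position 2: 'b' vs 'b' => same
  Position 3: 'a' vs 'd' => differ
  Position 4: 'b' vs 'd' => differ
  Position 5: 'c' vs 'b' => differ
  Position 6: 'c' vs 'c' => same
  Position 7: 'c' vs 'c' => same
Total differences (Hamming distance): 5

5


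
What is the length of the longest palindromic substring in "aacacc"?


Input: "aacacc"
Checking substrings for palindromes:
  [1:4] "aca" (len 3) => palindrome
  [2:5] "cac" (len 3) => palindrome
  [0:2] "aa" (len 2) => palindrome
  [4:6] "cc" (len 2) => palindrome
Longest palindromic substring: "aca" with length 3

3


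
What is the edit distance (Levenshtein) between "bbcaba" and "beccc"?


Computing edit distance: "bbcaba" -> "beccc"
DP table:
           b    e    c    c    c
      0    1    2    3    4    5
  b   1    0    1    2    3    4
  b   2    1    1    2    3    4
  c   3    2    2    1    2    3
  a   4    3    3    2    2    3
  b   5    4    4    3    3    3
  a   6    5    5    4    4    4
Edit distance = dp[6][5] = 4

4


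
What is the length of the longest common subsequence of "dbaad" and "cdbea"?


LCS of "dbaad" and "cdbea"
DP table:
           c    d    b    e    a
      0    0    0    0    0    0
  d   0    0    1    1    1    1
  b   0    0    1    2    2    2
  a   0    0    1    2    2    3
  a   0    0    1    2    2    3
  d   0    0    1    2    2    3
LCS length = dp[5][5] = 3

3


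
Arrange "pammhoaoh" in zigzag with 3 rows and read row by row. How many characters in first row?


Zigzag "pammhoaoh" into 3 rows:
Placing characters:
  'p' => row 0
  'a' => row 1
  'm' => row 2
  'm' => row 1
  'h' => row 0
  'o' => row 1
  'a' => row 2
  'o' => row 1
  'h' => row 0
Rows:
  Row 0: "phh"
  Row 1: "amoo"
  Row 2: "ma"
First row length: 3

3


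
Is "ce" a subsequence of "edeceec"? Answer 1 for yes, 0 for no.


Check if "ce" is a subsequence of "edeceec"
Greedy scan:
  Position 0 ('e'): no match needed
  Position 1 ('d'): no match needed
  Position 2 ('e'): no match needed
  Position 3 ('c'): matches sub[0] = 'c'
  Position 4 ('e'): matches sub[1] = 'e'
  Position 5 ('e'): no match needed
  Position 6 ('c'): no match needed
All 2 characters matched => is a subsequence

1


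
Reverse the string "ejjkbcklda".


Input: ejjkbcklda
Reading characters right to left:
  Position 9: 'a'
  Position 8: 'd'
  Position 7: 'l'
  Position 6: 'k'
  Position 5: 'c'
  Position 4: 'b'
  Position 3: 'k'
  Position 2: 'j'
  Position 1: 'j'
  Position 0: 'e'
Reversed: adlkcbkjje

adlkcbkjje


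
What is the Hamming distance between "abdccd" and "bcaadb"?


Comparing "abdccd" and "bcaadb" position by position:
  Position 0: 'a' vs 'b' => differ
  Position 1: 'b' vs 'c' => differ
  Position 2: 'd' vs 'a' => differ
  Position 3: 'c' vs 'a' => differ
  Position 4: 'c' vs 'd' => differ
  Position 5: 'd' vs 'b' => differ
Total differences (Hamming distance): 6

6


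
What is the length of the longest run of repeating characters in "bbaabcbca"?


Input: "bbaabcbca"
Scanning for longest run:
  Position 1 ('b'): continues run of 'b', length=2
  Position 2 ('a'): new char, reset run to 1
  Position 3 ('a'): continues run of 'a', length=2
  Position 4 ('b'): new char, reset run to 1
  Position 5 ('c'): new char, reset run to 1
  Position 6 ('b'): new char, reset run to 1
  Position 7 ('c'): new char, reset run to 1
  Position 8 ('a'): new char, reset run to 1
Longest run: 'b' with length 2

2


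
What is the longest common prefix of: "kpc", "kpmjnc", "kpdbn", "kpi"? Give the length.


Words: kpc, kpmjnc, kpdbn, kpi
  Position 0: all 'k' => match
  Position 1: all 'p' => match
  Position 2: ('c', 'm', 'd', 'i') => mismatch, stop
LCP = "kp" (length 2)

2


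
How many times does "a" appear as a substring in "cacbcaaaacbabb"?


Searching for "a" in "cacbcaaaacbabb"
Scanning each position:
  Position 0: "c" => no
  Position 1: "a" => MATCH
  Position 2: "c" => no
  Position 3: "b" => no
  Position 4: "c" => no
  Position 5: "a" => MATCH
  Position 6: "a" => MATCH
  Position 7: "a" => MATCH
  Position 8: "a" => MATCH
  Position 9: "c" => no
  Position 10: "b" => no
  Position 11: "a" => MATCH
  Position 12: "b" => no
  Position 13: "b" => no
Total occurrences: 6

6


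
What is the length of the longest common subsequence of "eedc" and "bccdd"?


LCS of "eedc" and "bccdd"
DP table:
           b    c    c    d    d
      0    0    0    0    0    0
  e   0    0    0    0    0    0
  e   0    0    0    0    0    0
  d   0    0    0    0    1    1
  c   0    0    1    1    1    1
LCS length = dp[4][5] = 1

1


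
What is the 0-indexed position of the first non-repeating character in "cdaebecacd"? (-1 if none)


Input: cdaebecacd
Character frequencies:
  'a': 2
  'b': 1
  'c': 3
  'd': 2
  'e': 2
Scanning left to right for freq == 1:
  Position 0 ('c'): freq=3, skip
  Position 1 ('d'): freq=2, skip
  Position 2 ('a'): freq=2, skip
  Position 3 ('e'): freq=2, skip
  Position 4 ('b'): unique! => answer = 4

4


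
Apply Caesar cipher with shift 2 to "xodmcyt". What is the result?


Caesar cipher: shift "xodmcyt" by 2
  'x' (pos 23) + 2 = pos 25 = 'z'
  'o' (pos 14) + 2 = pos 16 = 'q'
  'd' (pos 3) + 2 = pos 5 = 'f'
  'm' (pos 12) + 2 = pos 14 = 'o'
  'c' (pos 2) + 2 = pos 4 = 'e'
  'y' (pos 24) + 2 = pos 0 = 'a'
  't' (pos 19) + 2 = pos 21 = 'v'
Result: zqfoeav

zqfoeav


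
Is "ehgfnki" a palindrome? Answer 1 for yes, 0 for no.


Input: ehgfnki
Reversed: iknfghe
  Compare pos 0 ('e') with pos 6 ('i'): MISMATCH
  Compare pos 1 ('h') with pos 5 ('k'): MISMATCH
  Compare pos 2 ('g') with pos 4 ('n'): MISMATCH
Result: not a palindrome

0


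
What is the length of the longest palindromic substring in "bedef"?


Input: "bedef"
Checking substrings for palindromes:
  [1:4] "ede" (len 3) => palindrome
Longest palindromic substring: "ede" with length 3

3


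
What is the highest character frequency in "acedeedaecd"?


Input: acedeedaecd
Character counts:
  'a': 2
  'c': 2
  'd': 3
  'e': 4
Maximum frequency: 4

4


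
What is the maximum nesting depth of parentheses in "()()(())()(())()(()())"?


Input: "()()(())()(())()(()())"
Tracking depth:
  Position 0 '(': depth becomes 1
  Position 1 ')': depth becomes 0
  Position 2 '(': depth becomes 1
  Position 3 ')': depth becomes 0
  Position 4 '(': depth becomes 1
  Position 5 '(': depth becomes 2
  Position 6 ')': depth becomes 1
  Position 7 ')': depth becomes 0
  Position 8 '(': depth becomes 1
  Position 9 ')': depth becomes 0
  Position 10 '(': depth becomes 1
  Position 11 '(': depth becomes 2
  Position 12 ')': depth becomes 1
  Position 13 ')': depth becomes 0
  Position 14 '(': depth becomes 1
  Position 15 ')': depth becomes 0
  Position 16 '(': depth becomes 1
  Position 17 '(': depth becomes 2
  Position 18 ')': depth becomes 1
  Position 19 '(': depth becomes 2
  Position 20 ')': depth becomes 1
  Position 21 ')': depth becomes 0
Maximum depth reached: 2

2


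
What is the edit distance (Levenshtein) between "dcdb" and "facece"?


Computing edit distance: "dcdb" -> "facece"
DP table:
           f    a    c    e    c    e
      0    1    2    3    4    5    6
  d   1    1    2    3    4    5    6
  c   2    2    2    2    3    4    5
  d   3    3    3    3    3    4    5
  b   4    4    4    4    4    4    5
Edit distance = dp[4][6] = 5

5


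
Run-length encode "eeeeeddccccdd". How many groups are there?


Input: eeeeeddccccdd
Scanning for consecutive runs:
  Group 1: 'e' x 5 (positions 0-4)
  Group 2: 'd' x 2 (positions 5-6)
  Group 3: 'c' x 4 (positions 7-10)
  Group 4: 'd' x 2 (positions 11-12)
Total groups: 4

4


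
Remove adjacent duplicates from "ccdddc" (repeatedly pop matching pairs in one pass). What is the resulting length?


Input: ccdddc
Stack-based adjacent duplicate removal:
  Read 'c': push. Stack: c
  Read 'c': matches stack top 'c' => pop. Stack: (empty)
  Read 'd': push. Stack: d
  Read 'd': matches stack top 'd' => pop. Stack: (empty)
  Read 'd': push. Stack: d
  Read 'c': push. Stack: dc
Final stack: "dc" (length 2)

2


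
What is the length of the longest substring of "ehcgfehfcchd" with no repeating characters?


Input: "ehcgfehfcchd"
Sliding window (track last position of each char):
  Position 0 ('e'): window [0,0] length 1 -- new best
  Position 1 ('h'): window [0,1] length 2 -- new best
  Position 2 ('c'): window [0,2] length 3 -- new best
  Position 3 ('g'): window [0,3] length 4 -- new best
  Position 4 ('f'): window [0,4] length 5 -- new best
  Position 5 ('e'): repeat (last at 0), move window start to 1
  Position 5 ('e'): window [1,5] length 5
  Position 6 ('h'): repeat (last at 1), move window start to 2
  Position 6 ('h'): window [2,6] length 5
  Position 7 ('f'): repeat (last at 4), move window start to 5
  Position 7 ('f'): window [5,7] length 3
  Position 8 ('c'): window [5,8] length 4
  Position 9 ('c'): repeat (last at 8), move window start to 9
  Position 9 ('c'): window [9,9] length 1
  Position 10 ('h'): window [9,10] length 2
  Position 11 ('d'): window [9,11] length 3
Longest substring with no repeats: "ehcgf" with length 5

5


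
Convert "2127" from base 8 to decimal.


Input: "2127" in base 8
Positional expansion:
  Digit '2' (value 2) x 8^3 = 1024
  Digit '1' (value 1) x 8^2 = 64
  Digit '2' (value 2) x 8^1 = 16
  Digit '7' (value 7) x 8^0 = 7
Sum = 1111

1111


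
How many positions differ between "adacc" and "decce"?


Comparing "adacc" and "decce" position by position:
  Position 0: 'a' vs 'd' => DIFFER
  Position 1: 'd' vs 'e' => DIFFER
  Position 2: 'a' vs 'c' => DIFFER
  Position 3: 'c' vs 'c' => same
  Position 4: 'c' vs 'e' => DIFFER
Positions that differ: 4

4


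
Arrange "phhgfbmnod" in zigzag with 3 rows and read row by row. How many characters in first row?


Zigzag "phhgfbmnod" into 3 rows:
Placing characters:
  'p' => row 0
  'h' => row 1
  'h' => row 2
  'g' => row 1
  'f' => row 0
  'b' => row 1
  'm' => row 2
  'n' => row 1
  'o' => row 0
  'd' => row 1
Rows:
  Row 0: "pfo"
  Row 1: "hgbnd"
  Row 2: "hm"
First row length: 3

3


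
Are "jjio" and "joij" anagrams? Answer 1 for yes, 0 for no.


Strings: "jjio", "joij"
Sorted first:  ijjo
Sorted second: ijjo
Sorted forms match => anagrams

1


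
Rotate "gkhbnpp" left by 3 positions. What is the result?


Input: "gkhbnpp", rotate left by 3
First 3 characters: "gkh"
Remaining characters: "bnpp"
Concatenate remaining + first: "bnpp" + "gkh" = "bnppgkh"

bnppgkh


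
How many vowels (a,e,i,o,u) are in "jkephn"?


Input: jkephn
Checking each character:
  'j' at position 0: consonant
  'k' at position 1: consonant
  'e' at position 2: vowel (running total: 1)
  'p' at position 3: consonant
  'h' at position 4: consonant
  'n' at position 5: consonant
Total vowels: 1

1


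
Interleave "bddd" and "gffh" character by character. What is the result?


Interleaving "bddd" and "gffh":
  Position 0: 'b' from first, 'g' from second => "bg"
  Position 1: 'd' from first, 'f' from second => "df"
  Position 2: 'd' from first, 'f' from second => "df"
  Position 3: 'd' from first, 'h' from second => "dh"
Result: bgdfdfdh

bgdfdfdh


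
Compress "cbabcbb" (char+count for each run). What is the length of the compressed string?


Input: cbabcbb
Runs:
  'c' x 1 => "c1"
  'b' x 1 => "b1"
  'a' x 1 => "a1"
  'b' x 1 => "b1"
  'c' x 1 => "c1"
  'b' x 2 => "b2"
Compressed: "c1b1a1b1c1b2"
Compressed length: 12

12


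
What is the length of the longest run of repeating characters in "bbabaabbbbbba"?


Input: "bbabaabbbbbba"
Scanning for longest run:
  Position 1 ('b'): continues run of 'b', length=2
  Position 2 ('a'): new char, reset run to 1
  Position 3 ('b'): new char, reset run to 1
  Position 4 ('a'): new char, reset run to 1
  Position 5 ('a'): continues run of 'a', length=2
  Position 6 ('b'): new char, reset run to 1
  Position 7 ('b'): continues run of 'b', length=2
  Position 8 ('b'): continues run of 'b', length=3
  Position 9 ('b'): continues run of 'b', length=4
  Position 10 ('b'): continues run of 'b', length=5
  Position 11 ('b'): continues run of 'b', length=6
  Position 12 ('a'): new char, reset run to 1
Longest run: 'b' with length 6

6


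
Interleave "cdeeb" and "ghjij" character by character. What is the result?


Interleaving "cdeeb" and "ghjij":
  Position 0: 'c' from first, 'g' from second => "cg"
  Position 1: 'd' from first, 'h' from second => "dh"
  Position 2: 'e' from first, 'j' from second => "ej"
  Position 3: 'e' from first, 'i' from second => "ei"
  Position 4: 'b' from first, 'j' from second => "bj"
Result: cgdhejeibj

cgdhejeibj


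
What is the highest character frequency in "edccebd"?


Input: edccebd
Character counts:
  'b': 1
  'c': 2
  'd': 2
  'e': 2
Maximum frequency: 2

2


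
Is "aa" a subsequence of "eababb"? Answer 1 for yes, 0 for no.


Check if "aa" is a subsequence of "eababb"
Greedy scan:
  Position 0 ('e'): no match needed
  Position 1 ('a'): matches sub[0] = 'a'
  Position 2 ('b'): no match needed
  Position 3 ('a'): matches sub[1] = 'a'
  Position 4 ('b'): no match needed
  Position 5 ('b'): no match needed
All 2 characters matched => is a subsequence

1


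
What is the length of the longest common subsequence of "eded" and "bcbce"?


LCS of "eded" and "bcbce"
DP table:
           b    c    b    c    e
      0    0    0    0    0    0
  e   0    0    0    0    0    1
  d   0    0    0    0    0    1
  e   0    0    0    0    0    1
  d   0    0    0    0    0    1
LCS length = dp[4][5] = 1

1


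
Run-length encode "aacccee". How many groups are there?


Input: aacccee
Scanning for consecutive runs:
  Group 1: 'a' x 2 (positions 0-1)
  Group 2: 'c' x 3 (positions 2-4)
  Group 3: 'e' x 2 (positions 5-6)
Total groups: 3

3


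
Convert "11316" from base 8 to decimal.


Input: "11316" in base 8
Positional expansion:
  Digit '1' (value 1) x 8^4 = 4096
  Digit '1' (value 1) x 8^3 = 512
  Digit '3' (value 3) x 8^2 = 192
  Digit '1' (value 1) x 8^1 = 8
  Digit '6' (value 6) x 8^0 = 6
Sum = 4814

4814


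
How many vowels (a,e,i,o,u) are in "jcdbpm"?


Input: jcdbpm
Checking each character:
  'j' at position 0: consonant
  'c' at position 1: consonant
  'd' at position 2: consonant
  'b' at position 3: consonant
  'p' at position 4: consonant
  'm' at position 5: consonant
Total vowels: 0

0


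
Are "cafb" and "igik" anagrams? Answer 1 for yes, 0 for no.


Strings: "cafb", "igik"
Sorted first:  abcf
Sorted second: giik
Differ at position 0: 'a' vs 'g' => not anagrams

0


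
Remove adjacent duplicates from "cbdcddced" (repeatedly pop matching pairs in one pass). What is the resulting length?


Input: cbdcddced
Stack-based adjacent duplicate removal:
  Read 'c': push. Stack: c
  Read 'b': push. Stack: cb
  Read 'd': push. Stack: cbd
  Read 'c': push. Stack: cbdc
  Read 'd': push. Stack: cbdcd
  Read 'd': matches stack top 'd' => pop. Stack: cbdc
  Read 'c': matches stack top 'c' => pop. Stack: cbd
  Read 'e': push. Stack: cbde
  Read 'd': push. Stack: cbded
Final stack: "cbded" (length 5)

5


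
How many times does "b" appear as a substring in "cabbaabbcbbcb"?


Searching for "b" in "cabbaabbcbbcb"
Scanning each position:
  Position 0: "c" => no
  Position 1: "a" => no
  Position 2: "b" => MATCH
  Position 3: "b" => MATCH
  Position 4: "a" => no
  Position 5: "a" => no
  Position 6: "b" => MATCH
  Position 7: "b" => MATCH
  Position 8: "c" => no
  Position 9: "b" => MATCH
  Position 10: "b" => MATCH
  Position 11: "c" => no
  Position 12: "b" => MATCH
Total occurrences: 7

7


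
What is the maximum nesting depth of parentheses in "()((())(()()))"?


Input: "()((())(()()))"
Tracking depth:
  Position 0 '(': depth becomes 1
  Position 1 ')': depth becomes 0
  Position 2 '(': depth becomes 1
  Position 3 '(': depth becomes 2
  Position 4 '(': depth becomes 3
  Position 5 ')': depth becomes 2
  Position 6 ')': depth becomes 1
  Position 7 '(': depth becomes 2
  Position 8 '(': depth becomes 3
  Position 9 ')': depth becomes 2
  Position 10 '(': depth becomes 3
  Position 11 ')': depth becomes 2
  Position 12 ')': depth becomes 1
  Position 13 ')': depth becomes 0
Maximum depth reached: 3

3


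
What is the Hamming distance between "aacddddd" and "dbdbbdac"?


Comparing "aacddddd" and "dbdbbdac" position by position:
  Position 0: 'a' vs 'd' => differ
  Position 1: 'a' vs 'b' => differ
  Position 2: 'c' vs 'd' => differ
  Position 3: 'd' vs 'b' => differ
  Position 4: 'd' vs 'b' => differ
  Position 5: 'd' vs 'd' => same
  Position 6: 'd' vs 'a' => differ
  Position 7: 'd' vs 'c' => differ
Total differences (Hamming distance): 7

7


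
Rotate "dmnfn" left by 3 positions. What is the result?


Input: "dmnfn", rotate left by 3
First 3 characters: "dmn"
Remaining characters: "fn"
Concatenate remaining + first: "fn" + "dmn" = "fndmn"

fndmn


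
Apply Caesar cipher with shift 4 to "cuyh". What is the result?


Caesar cipher: shift "cuyh" by 4
  'c' (pos 2) + 4 = pos 6 = 'g'
  'u' (pos 20) + 4 = pos 24 = 'y'
  'y' (pos 24) + 4 = pos 2 = 'c'
  'h' (pos 7) + 4 = pos 11 = 'l'
Result: gycl

gycl


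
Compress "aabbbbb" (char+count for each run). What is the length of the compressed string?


Input: aabbbbb
Runs:
  'a' x 2 => "a2"
  'b' x 5 => "b5"
Compressed: "a2b5"
Compressed length: 4

4


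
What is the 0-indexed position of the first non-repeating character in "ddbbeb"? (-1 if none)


Input: ddbbeb
Character frequencies:
  'b': 3
  'd': 2
  'e': 1
Scanning left to right for freq == 1:
  Position 0 ('d'): freq=2, skip
  Position 1 ('d'): freq=2, skip
  Position 2 ('b'): freq=3, skip
  Position 3 ('b'): freq=3, skip
  Position 4 ('e'): unique! => answer = 4

4


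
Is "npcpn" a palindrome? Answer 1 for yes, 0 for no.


Input: npcpn
Reversed: npcpn
  Compare pos 0 ('n') with pos 4 ('n'): match
  Compare pos 1 ('p') with pos 3 ('p'): match
Result: palindrome

1


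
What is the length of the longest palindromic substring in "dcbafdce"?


Input: "dcbafdce"
Checking substrings for palindromes:
  No multi-char palindromic substrings found
Longest palindromic substring: "d" with length 1

1


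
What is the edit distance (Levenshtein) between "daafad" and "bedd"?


Computing edit distance: "daafad" -> "bedd"
DP table:
           b    e    d    d
      0    1    2    3    4
  d   1    1    2    2    3
  a   2    2    2    3    3
  a   3    3    3    3    4
  f   4    4    4    4    4
  a   5    5    5    5    5
  d   6    6    6    5    5
Edit distance = dp[6][4] = 5

5


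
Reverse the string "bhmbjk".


Input: bhmbjk
Reading characters right to left:
  Position 5: 'k'
  Position 4: 'j'
  Position 3: 'b'
  Position 2: 'm'
  Position 1: 'h'
  Position 0: 'b'
Reversed: kjbmhb

kjbmhb


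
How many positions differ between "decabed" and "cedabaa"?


Comparing "decabed" and "cedabaa" position by position:
  Position 0: 'd' vs 'c' => DIFFER
  Position 1: 'e' vs 'e' => same
  Position 2: 'c' vs 'd' => DIFFER
  Position 3: 'a' vs 'a' => same
  Position 4: 'b' vs 'b' => same
  Position 5: 'e' vs 'a' => DIFFER
  Position 6: 'd' vs 'a' => DIFFER
Positions that differ: 4

4


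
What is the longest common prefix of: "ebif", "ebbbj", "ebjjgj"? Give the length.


Words: ebif, ebbbj, ebjjgj
  Position 0: all 'e' => match
  Position 1: all 'b' => match
  Position 2: ('i', 'b', 'j') => mismatch, stop
LCP = "eb" (length 2)

2


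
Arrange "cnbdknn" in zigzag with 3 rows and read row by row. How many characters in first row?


Zigzag "cnbdknn" into 3 rows:
Placing characters:
  'c' => row 0
  'n' => row 1
  'b' => row 2
  'd' => row 1
  'k' => row 0
  'n' => row 1
  'n' => row 2
Rows:
  Row 0: "ck"
  Row 1: "ndn"
  Row 2: "bn"
First row length: 2

2


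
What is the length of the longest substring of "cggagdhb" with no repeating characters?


Input: "cggagdhb"
Sliding window (track last position of each char):
  Position 0 ('c'): window [0,0] length 1 -- new best
  Position 1 ('g'): window [0,1] length 2 -- new best
  Position 2 ('g'): repeat (last at 1), move window start to 2
  Position 2 ('g'): window [2,2] length 1
  Position 3 ('a'): window [2,3] length 2
  Position 4 ('g'): repeat (last at 2), move window start to 3
  Position 4 ('g'): window [3,4] length 2
  Position 5 ('d'): window [3,5] length 3 -- new best
  Position 6 ('h'): window [3,6] length 4 -- new best
  Position 7 ('b'): window [3,7] length 5 -- new best
Longest substring with no repeats: "agdhb" with length 5

5


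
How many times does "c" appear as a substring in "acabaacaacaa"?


Searching for "c" in "acabaacaacaa"
Scanning each position:
  Position 0: "a" => no
  Position 1: "c" => MATCH
  Position 2: "a" => no
  Position 3: "b" => no
  Position 4: "a" => no
  Position 5: "a" => no
  Position 6: "c" => MATCH
  Position 7: "a" => no
  Position 8: "a" => no
  Position 9: "c" => MATCH
  Position 10: "a" => no
  Position 11: "a" => no
Total occurrences: 3

3


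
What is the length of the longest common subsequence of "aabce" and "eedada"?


LCS of "aabce" and "eedada"
DP table:
           e    e    d    a    d    a
      0    0    0    0    0    0    0
  a   0    0    0    0    1    1    1
  a   0    0    0    0    1    1    2
  b   0    0    0    0    1    1    2
  c   0    0    0    0    1    1    2
  e   0    1    1    1    1    1    2
LCS length = dp[5][6] = 2

2


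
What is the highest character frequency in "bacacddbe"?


Input: bacacddbe
Character counts:
  'a': 2
  'b': 2
  'c': 2
  'd': 2
  'e': 1
Maximum frequency: 2

2


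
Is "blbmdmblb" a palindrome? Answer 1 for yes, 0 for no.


Input: blbmdmblb
Reversed: blbmdmblb
  Compare pos 0 ('b') with pos 8 ('b'): match
  Compare pos 1 ('l') with pos 7 ('l'): match
  Compare pos 2 ('b') with pos 6 ('b'): match
  Compare pos 3 ('m') with pos 5 ('m'): match
Result: palindrome

1


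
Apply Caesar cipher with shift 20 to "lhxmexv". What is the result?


Caesar cipher: shift "lhxmexv" by 20
  'l' (pos 11) + 20 = pos 5 = 'f'
  'h' (pos 7) + 20 = pos 1 = 'b'
  'x' (pos 23) + 20 = pos 17 = 'r'
  'm' (pos 12) + 20 = pos 6 = 'g'
  'e' (pos 4) + 20 = pos 24 = 'y'
  'x' (pos 23) + 20 = pos 17 = 'r'
  'v' (pos 21) + 20 = pos 15 = 'p'
Result: fbrgyrp

fbrgyrp


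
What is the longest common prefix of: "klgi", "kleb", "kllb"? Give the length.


Words: klgi, kleb, kllb
  Position 0: all 'k' => match
  Position 1: all 'l' => match
  Position 2: ('g', 'e', 'l') => mismatch, stop
LCP = "kl" (length 2)

2


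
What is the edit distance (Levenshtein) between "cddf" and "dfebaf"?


Computing edit distance: "cddf" -> "dfebaf"
DP table:
           d    f    e    b    a    f
      0    1    2    3    4    5    6
  c   1    1    2    3    4    5    6
  d   2    1    2    3    4    5    6
  d   3    2    2    3    4    5    6
  f   4    3    2    3    4    5    5
Edit distance = dp[4][6] = 5

5


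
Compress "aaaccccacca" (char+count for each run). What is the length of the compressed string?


Input: aaaccccacca
Runs:
  'a' x 3 => "a3"
  'c' x 4 => "c4"
  'a' x 1 => "a1"
  'c' x 2 => "c2"
  'a' x 1 => "a1"
Compressed: "a3c4a1c2a1"
Compressed length: 10

10


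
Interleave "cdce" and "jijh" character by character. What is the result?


Interleaving "cdce" and "jijh":
  Position 0: 'c' from first, 'j' from second => "cj"
  Position 1: 'd' from first, 'i' from second => "di"
  Position 2: 'c' from first, 'j' from second => "cj"
  Position 3: 'e' from first, 'h' from second => "eh"
Result: cjdicjeh

cjdicjeh


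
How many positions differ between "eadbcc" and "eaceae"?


Comparing "eadbcc" and "eaceae" position by position:
  Position 0: 'e' vs 'e' => same
  Position 1: 'a' vs 'a' => same
  Position 2: 'd' vs 'c' => DIFFER
  Position 3: 'b' vs 'e' => DIFFER
  Position 4: 'c' vs 'a' => DIFFER
  Position 5: 'c' vs 'e' => DIFFER
Positions that differ: 4

4


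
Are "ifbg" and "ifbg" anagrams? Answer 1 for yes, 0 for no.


Strings: "ifbg", "ifbg"
Sorted first:  bfgi
Sorted second: bfgi
Sorted forms match => anagrams

1


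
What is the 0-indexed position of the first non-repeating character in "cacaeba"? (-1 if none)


Input: cacaeba
Character frequencies:
  'a': 3
  'b': 1
  'c': 2
  'e': 1
Scanning left to right for freq == 1:
  Position 0 ('c'): freq=2, skip
  Position 1 ('a'): freq=3, skip
  Position 2 ('c'): freq=2, skip
  Position 3 ('a'): freq=3, skip
  Position 4 ('e'): unique! => answer = 4

4


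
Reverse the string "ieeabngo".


Input: ieeabngo
Reading characters right to left:
  Position 7: 'o'
  Position 6: 'g'
  Position 5: 'n'
  Position 4: 'b'
  Position 3: 'a'
  Position 2: 'e'
  Position 1: 'e'
  Position 0: 'i'
Reversed: ognbaeei

ognbaeei


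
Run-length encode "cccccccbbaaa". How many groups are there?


Input: cccccccbbaaa
Scanning for consecutive runs:
  Group 1: 'c' x 7 (positions 0-6)
  Group 2: 'b' x 2 (positions 7-8)
  Group 3: 'a' x 3 (positions 9-11)
Total groups: 3

3


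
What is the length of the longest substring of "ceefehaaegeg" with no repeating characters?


Input: "ceefehaaegeg"
Sliding window (track last position of each char):
  Position 0 ('c'): window [0,0] length 1 -- new best
  Position 1 ('e'): window [0,1] length 2 -- new best
  Position 2 ('e'): repeat (last at 1), move window start to 2
  Position 2 ('e'): window [2,2] length 1
  Position 3 ('f'): window [2,3] length 2
  Position 4 ('e'): repeat (last at 2), move window start to 3
  Position 4 ('e'): window [3,4] length 2
  Position 5 ('h'): window [3,5] length 3 -- new best
  Position 6 ('a'): window [3,6] length 4 -- new best
  Position 7 ('a'): repeat (last at 6), move window start to 7
  Position 7 ('a'): window [7,7] length 1
  Position 8 ('e'): window [7,8] length 2
  Position 9 ('g'): window [7,9] length 3
  Position 10 ('e'): repeat (last at 8), move window start to 9
  Position 10 ('e'): window [9,10] length 2
  Position 11 ('g'): repeat (last at 9), move window start to 10
  Position 11 ('g'): window [10,11] length 2
Longest substring with no repeats: "feha" with length 4

4


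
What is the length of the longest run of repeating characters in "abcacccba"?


Input: "abcacccba"
Scanning for longest run:
  Position 1 ('b'): new char, reset run to 1
  Position 2 ('c'): new char, reset run to 1
  Position 3 ('a'): new char, reset run to 1
  Position 4 ('c'): new char, reset run to 1
  Position 5 ('c'): continues run of 'c', length=2
  Position 6 ('c'): continues run of 'c', length=3
  Position 7 ('b'): new char, reset run to 1
  Position 8 ('a'): new char, reset run to 1
Longest run: 'c' with length 3

3


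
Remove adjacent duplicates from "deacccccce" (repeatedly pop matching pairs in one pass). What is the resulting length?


Input: deacccccce
Stack-based adjacent duplicate removal:
  Read 'd': push. Stack: d
  Read 'e': push. Stack: de
  Read 'a': push. Stack: dea
  Read 'c': push. Stack: deac
  Read 'c': matches stack top 'c' => pop. Stack: dea
  Read 'c': push. Stack: deac
  Read 'c': matches stack top 'c' => pop. Stack: dea
  Read 'c': push. Stack: deac
  Read 'c': matches stack top 'c' => pop. Stack: dea
  Read 'e': push. Stack: deae
Final stack: "deae" (length 4)

4


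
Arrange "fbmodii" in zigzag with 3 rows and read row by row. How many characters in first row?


Zigzag "fbmodii" into 3 rows:
Placing characters:
  'f' => row 0
  'b' => row 1
  'm' => row 2
  'o' => row 1
  'd' => row 0
  'i' => row 1
  'i' => row 2
Rows:
  Row 0: "fd"
  Row 1: "boi"
  Row 2: "mi"
First row length: 2

2


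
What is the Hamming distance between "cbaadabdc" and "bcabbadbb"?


Comparing "cbaadabdc" and "bcabbadbb" position by position:
  Position 0: 'c' vs 'b' => differ
  Position 1: 'b' vs 'c' => differ
  Position 2: 'a' vs 'a' => same
  Position 3: 'a' vs 'b' => differ
  Position 4: 'd' vs 'b' => differ
  Position 5: 'a' vs 'a' => same
  Position 6: 'b' vs 'd' => differ
  Position 7: 'd' vs 'b' => differ
  Position 8: 'c' vs 'b' => differ
Total differences (Hamming distance): 7

7


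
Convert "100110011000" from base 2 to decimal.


Input: "100110011000" in base 2
Positional expansion:
  Digit '1' (value 1) x 2^11 = 2048
  Digit '0' (value 0) x 2^10 = 0
  Digit '0' (value 0) x 2^9 = 0
  Digit '1' (value 1) x 2^8 = 256
  Digit '1' (value 1) x 2^7 = 128
  Digit '0' (value 0) x 2^6 = 0
  Digit '0' (value 0) x 2^5 = 0
  Digit '1' (value 1) x 2^4 = 16
  Digit '1' (value 1) x 2^3 = 8
  Digit '0' (value 0) x 2^2 = 0
  Digit '0' (value 0) x 2^1 = 0
  Digit '0' (value 0) x 2^0 = 0
Sum = 2456

2456


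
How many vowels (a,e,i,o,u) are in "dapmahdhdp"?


Input: dapmahdhdp
Checking each character:
  'd' at position 0: consonant
  'a' at position 1: vowel (running total: 1)
  'p' at position 2: consonant
  'm' at position 3: consonant
  'a' at position 4: vowel (running total: 2)
  'h' at position 5: consonant
  'd' at position 6: consonant
  'h' at position 7: consonant
  'd' at position 8: consonant
  'p' at position 9: consonant
Total vowels: 2

2


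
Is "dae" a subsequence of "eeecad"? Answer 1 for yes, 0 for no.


Check if "dae" is a subsequence of "eeecad"
Greedy scan:
  Position 0 ('e'): no match needed
  Position 1 ('e'): no match needed
  Position 2 ('e'): no match needed
  Position 3 ('c'): no match needed
  Position 4 ('a'): no match needed
  Position 5 ('d'): matches sub[0] = 'd'
Only matched 1/3 characters => not a subsequence

0


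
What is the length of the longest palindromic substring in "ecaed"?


Input: "ecaed"
Checking substrings for palindromes:
  No multi-char palindromic substrings found
Longest palindromic substring: "e" with length 1

1


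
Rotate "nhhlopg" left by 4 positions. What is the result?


Input: "nhhlopg", rotate left by 4
First 4 characters: "nhhl"
Remaining characters: "opg"
Concatenate remaining + first: "opg" + "nhhl" = "opgnhhl"

opgnhhl


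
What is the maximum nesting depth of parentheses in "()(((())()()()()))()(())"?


Input: "()(((())()()()()))()(())"
Tracking depth:
  Position 0 '(': depth becomes 1
  Position 1 ')': depth becomes 0
  Position 2 '(': depth becomes 1
  Position 3 '(': depth becomes 2
  Position 4 '(': depth becomes 3
  Position 5 '(': depth becomes 4
  Position 6 ')': depth becomes 3
  Position 7 ')': depth becomes 2
  Position 8 '(': depth becomes 3
  Position 9 ')': depth becomes 2
  Position 10 '(': depth becomes 3
  Position 11 ')': depth becomes 2
  Position 12 '(': depth becomes 3
  Position 13 ')': depth becomes 2
  Position 14 '(': depth becomes 3
  Position 15 ')': depth becomes 2
  Position 16 ')': depth becomes 1
  Position 17 ')': depth becomes 0
  Position 18 '(': depth becomes 1
  Position 19 ')': depth becomes 0
  Position 20 '(': depth becomes 1
  Position 21 '(': depth becomes 2
  Position 22 ')': depth becomes 1
  Position 23 ')': depth becomes 0
Maximum depth reached: 4

4


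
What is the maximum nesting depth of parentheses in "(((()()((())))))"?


Input: "(((()()((())))))"
Tracking depth:
  Position 0 '(': depth becomes 1
  Position 1 '(': depth becomes 2
  Position 2 '(': depth becomes 3
  Position 3 '(': depth becomes 4
  Position 4 ')': depth becomes 3
  Position 5 '(': depth becomes 4
  Position 6 ')': depth becomes 3
  Position 7 '(': depth becomes 4
  Position 8 '(': depth becomes 5
  Position 9 '(': depth becomes 6
  Position 10 ')': depth becomes 5
  Position 11 ')': depth becomes 4
  Position 12 ')': depth becomes 3
  Position 13 ')': depth becomes 2
  Position 14 ')': depth becomes 1
  Position 15 ')': depth becomes 0
Maximum depth reached: 6

6


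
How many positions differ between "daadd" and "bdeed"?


Comparing "daadd" and "bdeed" position by position:
  Position 0: 'd' vs 'b' => DIFFER
  Position 1: 'a' vs 'd' => DIFFER
  Position 2: 'a' vs 'e' => DIFFER
  Position 3: 'd' vs 'e' => DIFFER
  Position 4: 'd' vs 'd' => same
Positions that differ: 4

4


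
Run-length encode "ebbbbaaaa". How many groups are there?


Input: ebbbbaaaa
Scanning for consecutive runs:
  Group 1: 'e' x 1 (positions 0-0)
  Group 2: 'b' x 4 (positions 1-4)
  Group 3: 'a' x 4 (positions 5-8)
Total groups: 3

3


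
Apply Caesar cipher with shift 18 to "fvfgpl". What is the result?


Caesar cipher: shift "fvfgpl" by 18
  'f' (pos 5) + 18 = pos 23 = 'x'
  'v' (pos 21) + 18 = pos 13 = 'n'
  'f' (pos 5) + 18 = pos 23 = 'x'
  'g' (pos 6) + 18 = pos 24 = 'y'
  'p' (pos 15) + 18 = pos 7 = 'h'
  'l' (pos 11) + 18 = pos 3 = 'd'
Result: xnxyhd

xnxyhd


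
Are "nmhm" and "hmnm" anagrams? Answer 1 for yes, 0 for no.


Strings: "nmhm", "hmnm"
Sorted first:  hmmn
Sorted second: hmmn
Sorted forms match => anagrams

1


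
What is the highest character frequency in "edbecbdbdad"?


Input: edbecbdbdad
Character counts:
  'a': 1
  'b': 3
  'c': 1
  'd': 4
  'e': 2
Maximum frequency: 4

4


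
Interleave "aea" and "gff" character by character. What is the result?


Interleaving "aea" and "gff":
  Position 0: 'a' from first, 'g' from second => "ag"
  Position 1: 'e' from first, 'f' from second => "ef"
  Position 2: 'a' from first, 'f' from second => "af"
Result: agefaf

agefaf


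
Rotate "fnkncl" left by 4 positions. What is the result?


Input: "fnkncl", rotate left by 4
First 4 characters: "fnkn"
Remaining characters: "cl"
Concatenate remaining + first: "cl" + "fnkn" = "clfnkn"

clfnkn


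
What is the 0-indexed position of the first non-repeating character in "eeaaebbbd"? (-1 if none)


Input: eeaaebbbd
Character frequencies:
  'a': 2
  'b': 3
  'd': 1
  'e': 3
Scanning left to right for freq == 1:
  Position 0 ('e'): freq=3, skip
  Position 1 ('e'): freq=3, skip
  Position 2 ('a'): freq=2, skip
  Position 3 ('a'): freq=2, skip
  Position 4 ('e'): freq=3, skip
  Position 5 ('b'): freq=3, skip
  Position 6 ('b'): freq=3, skip
  Position 7 ('b'): freq=3, skip
  Position 8 ('d'): unique! => answer = 8

8


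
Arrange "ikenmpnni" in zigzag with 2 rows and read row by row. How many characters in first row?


Zigzag "ikenmpnni" into 2 rows:
Placing characters:
  'i' => row 0
  'k' => row 1
  'e' => row 0
  'n' => row 1
  'm' => row 0
  'p' => row 1
  'n' => row 0
  'n' => row 1
  'i' => row 0
Rows:
  Row 0: "iemni"
  Row 1: "knpn"
First row length: 5

5


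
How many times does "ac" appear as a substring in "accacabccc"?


Searching for "ac" in "accacabccc"
Scanning each position:
  Position 0: "ac" => MATCH
  Position 1: "cc" => no
  Position 2: "ca" => no
  Position 3: "ac" => MATCH
  Position 4: "ca" => no
  Position 5: "ab" => no
  Position 6: "bc" => no
  Position 7: "cc" => no
  Position 8: "cc" => no
Total occurrences: 2

2


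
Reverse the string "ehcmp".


Input: ehcmp
Reading characters right to left:
  Position 4: 'p'
  Position 3: 'm'
  Position 2: 'c'
  Position 1: 'h'
  Position 0: 'e'
Reversed: pmche

pmche
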